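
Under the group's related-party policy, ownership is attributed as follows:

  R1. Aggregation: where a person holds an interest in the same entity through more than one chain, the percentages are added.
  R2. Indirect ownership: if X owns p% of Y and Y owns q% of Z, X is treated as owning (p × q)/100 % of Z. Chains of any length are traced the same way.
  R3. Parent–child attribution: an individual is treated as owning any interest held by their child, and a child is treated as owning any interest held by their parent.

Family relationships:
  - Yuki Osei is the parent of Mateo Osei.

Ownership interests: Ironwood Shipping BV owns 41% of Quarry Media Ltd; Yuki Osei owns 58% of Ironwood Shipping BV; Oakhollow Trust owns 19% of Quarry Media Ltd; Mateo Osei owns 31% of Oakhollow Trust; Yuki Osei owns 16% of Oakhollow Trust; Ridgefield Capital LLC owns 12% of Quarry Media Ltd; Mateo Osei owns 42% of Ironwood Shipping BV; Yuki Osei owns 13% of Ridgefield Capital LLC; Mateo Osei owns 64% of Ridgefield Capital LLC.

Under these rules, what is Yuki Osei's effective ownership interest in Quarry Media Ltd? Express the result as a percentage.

59.17%

By parent–child attribution (R3), Yuki Osei is treated as also owning Mateo Osei's interest in Ironwood Shipping BV, giving 58% + 42% = 100%.
By parent–child attribution (R3), Yuki Osei is treated as also owning Mateo Osei's interest in Ridgefield Capital LLC, giving 13% + 64% = 77%.
By parent–child attribution (R3), Yuki Osei is treated as also owning Mateo Osei's interest in Oakhollow Trust, giving 16% + 31% = 47%.
Chain via Ironwood Shipping BV (R2): 100% × 41% = 41% of Quarry Media Ltd.
Chain via Ridgefield Capital LLC (R2): 77% × 12% = 9.24% of Quarry Media Ltd.
Chain via Oakhollow Trust (R2): 47% × 19% = 8.93% of Quarry Media Ltd.
Aggregating (R1): 41% + 9.24% + 8.93% = 59.17%.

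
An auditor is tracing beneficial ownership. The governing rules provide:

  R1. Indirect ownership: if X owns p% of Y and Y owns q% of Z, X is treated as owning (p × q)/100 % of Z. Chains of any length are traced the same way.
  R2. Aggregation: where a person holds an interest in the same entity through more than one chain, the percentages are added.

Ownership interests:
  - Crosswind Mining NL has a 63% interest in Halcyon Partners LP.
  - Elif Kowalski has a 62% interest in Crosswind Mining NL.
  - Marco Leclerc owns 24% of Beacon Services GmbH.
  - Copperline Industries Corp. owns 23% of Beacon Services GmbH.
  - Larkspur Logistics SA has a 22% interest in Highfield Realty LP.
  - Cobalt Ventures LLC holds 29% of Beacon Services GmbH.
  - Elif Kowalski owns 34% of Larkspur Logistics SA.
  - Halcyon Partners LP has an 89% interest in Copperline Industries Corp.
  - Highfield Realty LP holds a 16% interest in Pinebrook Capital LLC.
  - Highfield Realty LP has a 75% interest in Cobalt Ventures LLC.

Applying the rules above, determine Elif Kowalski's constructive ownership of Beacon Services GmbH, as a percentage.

9.622482%

Chain via Crosswind Mining NL → Halcyon Partners LP → Copperline Industries Corp. (R1): 62% × 63% × 89% × 23% = 7.995582% of Beacon Services GmbH.
Chain via Larkspur Logistics SA → Highfield Realty LP → Cobalt Ventures LLC (R1): 34% × 22% × 75% × 29% = 1.6269% of Beacon Services GmbH.
Aggregating (R2): 7.995582% + 1.6269% = 9.622482%.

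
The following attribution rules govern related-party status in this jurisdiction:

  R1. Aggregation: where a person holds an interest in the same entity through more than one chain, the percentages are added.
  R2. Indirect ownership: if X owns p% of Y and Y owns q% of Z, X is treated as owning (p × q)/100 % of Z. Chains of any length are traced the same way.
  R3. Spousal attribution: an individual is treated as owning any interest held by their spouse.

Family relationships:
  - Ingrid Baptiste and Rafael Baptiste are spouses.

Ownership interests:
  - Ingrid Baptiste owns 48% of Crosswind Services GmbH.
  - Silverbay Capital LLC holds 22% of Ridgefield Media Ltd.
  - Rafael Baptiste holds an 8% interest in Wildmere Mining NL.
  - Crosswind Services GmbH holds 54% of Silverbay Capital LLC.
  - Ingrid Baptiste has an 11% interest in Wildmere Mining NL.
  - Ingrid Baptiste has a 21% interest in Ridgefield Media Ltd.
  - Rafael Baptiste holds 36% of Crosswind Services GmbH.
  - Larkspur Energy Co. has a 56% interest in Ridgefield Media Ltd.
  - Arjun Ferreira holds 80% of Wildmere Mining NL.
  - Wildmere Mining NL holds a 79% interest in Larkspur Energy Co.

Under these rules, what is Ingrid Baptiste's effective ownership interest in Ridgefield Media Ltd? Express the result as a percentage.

By spousal attribution (R3), Ingrid Baptiste is treated as also owning Rafael Baptiste's interest in Wildmere Mining NL, giving 11% + 8% = 19%.
By spousal attribution (R3), Ingrid Baptiste is treated as also owning Rafael Baptiste's interest in Crosswind Services GmbH, giving 48% + 36% = 84%.
Chain via Wildmere Mining NL → Larkspur Energy Co. (R2): 19% × 79% × 56% = 8.4056% of Ridgefield Media Ltd.
Chain via Crosswind Services GmbH → Silverbay Capital LLC (R2): 84% × 54% × 22% = 9.9792% of Ridgefield Media Ltd.
Direct interest in Ridgefield Media Ltd: 21%.
Aggregating (R1): 8.4056% + 9.9792% + 21% = 39.3848%.

39.3848%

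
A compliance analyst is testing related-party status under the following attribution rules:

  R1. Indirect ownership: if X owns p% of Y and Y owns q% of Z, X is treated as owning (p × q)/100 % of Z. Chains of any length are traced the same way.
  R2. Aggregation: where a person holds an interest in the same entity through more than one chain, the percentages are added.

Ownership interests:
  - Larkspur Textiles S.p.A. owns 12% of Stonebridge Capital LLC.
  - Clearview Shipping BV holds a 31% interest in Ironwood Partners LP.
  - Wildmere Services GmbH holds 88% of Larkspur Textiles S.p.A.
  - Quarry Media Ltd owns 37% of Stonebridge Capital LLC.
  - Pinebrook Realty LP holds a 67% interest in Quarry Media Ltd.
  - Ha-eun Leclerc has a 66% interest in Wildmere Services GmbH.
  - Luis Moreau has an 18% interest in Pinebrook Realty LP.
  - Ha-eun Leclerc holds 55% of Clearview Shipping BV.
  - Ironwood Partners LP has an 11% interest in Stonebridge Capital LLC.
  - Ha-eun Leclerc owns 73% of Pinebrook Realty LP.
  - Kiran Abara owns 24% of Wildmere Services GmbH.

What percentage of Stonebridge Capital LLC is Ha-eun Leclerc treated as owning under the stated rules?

26.9418%

Chain via Clearview Shipping BV → Ironwood Partners LP (R1): 55% × 31% × 11% = 1.8755% of Stonebridge Capital LLC.
Chain via Pinebrook Realty LP → Quarry Media Ltd (R1): 73% × 67% × 37% = 18.0967% of Stonebridge Capital LLC.
Chain via Wildmere Services GmbH → Larkspur Textiles S.p.A. (R1): 66% × 88% × 12% = 6.9696% of Stonebridge Capital LLC.
Aggregating (R2): 1.8755% + 18.0967% + 6.9696% = 26.9418%.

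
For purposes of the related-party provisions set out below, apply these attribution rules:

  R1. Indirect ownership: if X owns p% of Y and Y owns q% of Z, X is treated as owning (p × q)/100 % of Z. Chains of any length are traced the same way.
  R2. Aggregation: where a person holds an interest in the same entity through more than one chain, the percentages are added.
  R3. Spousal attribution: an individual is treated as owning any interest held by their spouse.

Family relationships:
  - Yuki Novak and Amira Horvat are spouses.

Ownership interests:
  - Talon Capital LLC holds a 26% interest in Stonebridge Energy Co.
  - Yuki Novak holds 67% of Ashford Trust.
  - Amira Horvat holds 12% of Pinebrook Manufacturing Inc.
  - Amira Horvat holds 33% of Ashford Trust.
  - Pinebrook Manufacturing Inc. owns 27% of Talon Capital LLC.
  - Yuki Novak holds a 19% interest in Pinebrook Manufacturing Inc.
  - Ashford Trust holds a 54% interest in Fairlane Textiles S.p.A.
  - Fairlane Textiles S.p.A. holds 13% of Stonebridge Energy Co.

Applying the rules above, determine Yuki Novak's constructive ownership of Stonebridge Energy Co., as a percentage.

By spousal attribution (R3), Yuki Novak is treated as also owning Amira Horvat's interest in Pinebrook Manufacturing Inc, giving 19% + 12% = 31%.
By spousal attribution (R3), Yuki Novak is treated as also owning Amira Horvat's interest in Ashford Trust, giving 67% + 33% = 100%.
Chain via Pinebrook Manufacturing Inc. → Talon Capital LLC (R1): 31% × 27% × 26% = 2.1762% of Stonebridge Energy Co.
Chain via Ashford Trust → Fairlane Textiles S.p.A. (R1): 100% × 54% × 13% = 7.02% of Stonebridge Energy Co.
Aggregating (R2): 2.1762% + 7.02% = 9.1962%.

9.1962%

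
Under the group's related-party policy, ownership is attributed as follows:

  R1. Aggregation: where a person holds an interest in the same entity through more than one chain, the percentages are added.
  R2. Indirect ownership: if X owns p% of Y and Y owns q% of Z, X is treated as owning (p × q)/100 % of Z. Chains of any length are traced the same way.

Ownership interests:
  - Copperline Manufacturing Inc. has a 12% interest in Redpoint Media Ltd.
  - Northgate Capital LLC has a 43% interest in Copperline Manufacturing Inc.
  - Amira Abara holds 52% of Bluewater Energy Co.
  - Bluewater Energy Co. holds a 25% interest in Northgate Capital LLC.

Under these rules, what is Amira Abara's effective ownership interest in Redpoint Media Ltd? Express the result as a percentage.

0.6708%

Chain via Bluewater Energy Co. → Northgate Capital LLC → Copperline Manufacturing Inc. (R2): 52% × 25% × 43% × 12% = 0.6708% of Redpoint Media Ltd.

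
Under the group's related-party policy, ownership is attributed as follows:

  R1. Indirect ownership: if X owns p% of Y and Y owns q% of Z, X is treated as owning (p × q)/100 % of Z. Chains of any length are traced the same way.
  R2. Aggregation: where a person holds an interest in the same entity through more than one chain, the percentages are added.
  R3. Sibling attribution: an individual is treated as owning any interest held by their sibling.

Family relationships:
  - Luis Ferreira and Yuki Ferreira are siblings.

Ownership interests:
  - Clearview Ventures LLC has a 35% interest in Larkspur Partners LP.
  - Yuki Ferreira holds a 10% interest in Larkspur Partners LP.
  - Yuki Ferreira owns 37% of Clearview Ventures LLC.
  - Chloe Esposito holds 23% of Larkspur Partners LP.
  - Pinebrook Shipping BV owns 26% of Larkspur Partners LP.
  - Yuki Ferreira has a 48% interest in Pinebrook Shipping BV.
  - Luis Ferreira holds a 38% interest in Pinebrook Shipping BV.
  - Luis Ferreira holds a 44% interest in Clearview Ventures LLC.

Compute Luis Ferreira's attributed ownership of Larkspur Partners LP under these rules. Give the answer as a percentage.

By sibling attribution (R3), Luis Ferreira is treated as also owning Yuki Ferreira's interest in Pinebrook Shipping BV, giving 38% + 48% = 86%.
By sibling attribution (R3), Luis Ferreira is treated as also owning Yuki Ferreira's interest in Clearview Ventures LLC, giving 44% + 37% = 81%.
By sibling attribution (R3), Luis Ferreira is treated as owning Yuki Ferreira's 10% interest in Larkspur Partners LP.
Chain via Pinebrook Shipping BV (R1): 86% × 26% = 22.36% of Larkspur Partners LP.
Chain via Clearview Ventures LLC (R1): 81% × 35% = 28.35% of Larkspur Partners LP.
Direct interest in Larkspur Partners LP: 10%.
Aggregating (R2): 22.36% + 28.35% + 10% = 60.71%.

60.71%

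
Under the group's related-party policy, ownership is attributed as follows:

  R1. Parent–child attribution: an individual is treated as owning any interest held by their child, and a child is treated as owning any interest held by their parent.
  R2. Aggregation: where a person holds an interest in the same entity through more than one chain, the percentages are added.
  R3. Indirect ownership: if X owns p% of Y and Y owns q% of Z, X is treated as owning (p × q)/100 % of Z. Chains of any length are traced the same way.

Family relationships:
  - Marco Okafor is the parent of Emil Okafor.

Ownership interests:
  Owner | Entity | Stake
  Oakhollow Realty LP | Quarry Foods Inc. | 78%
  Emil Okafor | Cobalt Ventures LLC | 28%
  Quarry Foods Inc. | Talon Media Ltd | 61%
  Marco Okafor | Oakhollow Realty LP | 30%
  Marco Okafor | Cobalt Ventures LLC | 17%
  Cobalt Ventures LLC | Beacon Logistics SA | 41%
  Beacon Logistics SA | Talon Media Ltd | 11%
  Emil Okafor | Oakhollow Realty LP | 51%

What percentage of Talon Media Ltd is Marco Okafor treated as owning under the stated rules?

40.5693%

By parent–child attribution (R1), Marco Okafor is treated as also owning Emil Okafor's interest in Cobalt Ventures LLC, giving 17% + 28% = 45%.
By parent–child attribution (R1), Marco Okafor is treated as also owning Emil Okafor's interest in Oakhollow Realty LP, giving 30% + 51% = 81%.
Chain via Cobalt Ventures LLC → Beacon Logistics SA (R3): 45% × 41% × 11% = 2.0295% of Talon Media Ltd.
Chain via Oakhollow Realty LP → Quarry Foods Inc. (R3): 81% × 78% × 61% = 38.5398% of Talon Media Ltd.
Aggregating (R2): 2.0295% + 38.5398% = 40.5693%.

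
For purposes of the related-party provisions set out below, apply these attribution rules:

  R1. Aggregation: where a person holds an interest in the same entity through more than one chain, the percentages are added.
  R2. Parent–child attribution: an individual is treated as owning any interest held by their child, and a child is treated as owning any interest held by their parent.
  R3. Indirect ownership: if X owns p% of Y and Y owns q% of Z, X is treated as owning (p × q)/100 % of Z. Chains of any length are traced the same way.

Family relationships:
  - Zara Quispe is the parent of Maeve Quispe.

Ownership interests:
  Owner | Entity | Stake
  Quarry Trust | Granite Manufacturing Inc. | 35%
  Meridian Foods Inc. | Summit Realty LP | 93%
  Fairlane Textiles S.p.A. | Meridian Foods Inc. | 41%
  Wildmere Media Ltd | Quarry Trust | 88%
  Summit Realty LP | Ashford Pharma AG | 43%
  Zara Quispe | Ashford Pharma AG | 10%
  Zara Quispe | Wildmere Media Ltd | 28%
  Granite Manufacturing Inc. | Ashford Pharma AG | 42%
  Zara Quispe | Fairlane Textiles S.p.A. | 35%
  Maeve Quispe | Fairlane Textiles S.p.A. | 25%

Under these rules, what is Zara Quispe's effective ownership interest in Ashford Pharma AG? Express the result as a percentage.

By parent–child attribution (R2), Zara Quispe is treated as also owning Maeve Quispe's interest in Fairlane Textiles S.p.A, giving 35% + 25% = 60%.
Chain via Fairlane Textiles S.p.A. → Meridian Foods Inc. → Summit Realty LP (R3): 60% × 41% × 93% × 43% = 9.83754% of Ashford Pharma AG.
Chain via Wildmere Media Ltd → Quarry Trust → Granite Manufacturing Inc. (R3): 28% × 88% × 35% × 42% = 3.62208% of Ashford Pharma AG.
Direct interest in Ashford Pharma AG: 10%.
Aggregating (R1): 9.83754% + 3.62208% + 10% = 23.45962%.

23.45962%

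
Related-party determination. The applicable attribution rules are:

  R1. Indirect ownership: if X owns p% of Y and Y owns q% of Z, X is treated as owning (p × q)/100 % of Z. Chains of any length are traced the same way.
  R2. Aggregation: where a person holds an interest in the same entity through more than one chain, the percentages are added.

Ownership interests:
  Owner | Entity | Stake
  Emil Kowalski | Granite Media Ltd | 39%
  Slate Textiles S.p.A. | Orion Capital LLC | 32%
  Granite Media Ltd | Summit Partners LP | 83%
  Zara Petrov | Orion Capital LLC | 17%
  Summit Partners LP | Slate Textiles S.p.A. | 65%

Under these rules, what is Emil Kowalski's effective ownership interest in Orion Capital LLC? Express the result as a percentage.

Chain via Granite Media Ltd → Summit Partners LP → Slate Textiles S.p.A. (R1): 39% × 83% × 65% × 32% = 6.73296% of Orion Capital LLC.

6.73296%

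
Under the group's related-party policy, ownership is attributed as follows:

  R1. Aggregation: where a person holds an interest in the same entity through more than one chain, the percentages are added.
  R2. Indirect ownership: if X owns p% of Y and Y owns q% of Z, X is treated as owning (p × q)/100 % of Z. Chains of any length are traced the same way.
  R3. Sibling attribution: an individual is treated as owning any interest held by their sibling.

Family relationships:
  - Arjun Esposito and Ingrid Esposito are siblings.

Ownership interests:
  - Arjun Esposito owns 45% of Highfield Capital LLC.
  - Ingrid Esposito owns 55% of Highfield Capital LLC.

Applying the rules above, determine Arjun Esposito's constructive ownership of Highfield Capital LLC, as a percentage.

100%

By sibling attribution (R3), Arjun Esposito is treated as also owning Ingrid Esposito's interest in Highfield Capital LLC, giving 45% + 55% = 100%.
Direct interest in Highfield Capital LLC: 100%.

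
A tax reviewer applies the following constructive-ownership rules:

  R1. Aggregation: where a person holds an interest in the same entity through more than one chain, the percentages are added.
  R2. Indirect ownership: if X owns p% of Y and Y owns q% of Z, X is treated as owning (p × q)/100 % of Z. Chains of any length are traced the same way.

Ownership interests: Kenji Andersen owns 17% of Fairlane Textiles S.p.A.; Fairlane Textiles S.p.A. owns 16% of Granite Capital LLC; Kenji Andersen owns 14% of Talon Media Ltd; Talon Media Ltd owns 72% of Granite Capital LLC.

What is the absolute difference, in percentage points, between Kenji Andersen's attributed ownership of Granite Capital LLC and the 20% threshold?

Chain via Talon Media Ltd (R2): 14% × 72% = 10.08% of Granite Capital LLC.
Chain via Fairlane Textiles S.p.A. (R2): 17% × 16% = 2.72% of Granite Capital LLC.
Aggregating (R1): 10.08% + 2.72% = 12.8%.
12.8% falls short of the 20% threshold by 7.2 percentage points.

7.2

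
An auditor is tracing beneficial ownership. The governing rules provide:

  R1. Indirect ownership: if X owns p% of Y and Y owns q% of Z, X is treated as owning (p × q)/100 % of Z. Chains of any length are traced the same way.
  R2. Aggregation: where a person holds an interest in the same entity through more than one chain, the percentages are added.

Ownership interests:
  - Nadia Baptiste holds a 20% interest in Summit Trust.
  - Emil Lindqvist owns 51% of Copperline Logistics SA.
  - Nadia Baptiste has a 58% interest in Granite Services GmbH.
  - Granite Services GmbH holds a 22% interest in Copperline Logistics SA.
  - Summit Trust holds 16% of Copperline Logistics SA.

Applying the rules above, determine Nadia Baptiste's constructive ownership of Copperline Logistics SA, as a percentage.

15.96%

Chain via Summit Trust (R1): 20% × 16% = 3.2% of Copperline Logistics SA.
Chain via Granite Services GmbH (R1): 58% × 22% = 12.76% of Copperline Logistics SA.
Aggregating (R2): 3.2% + 12.76% = 15.96%.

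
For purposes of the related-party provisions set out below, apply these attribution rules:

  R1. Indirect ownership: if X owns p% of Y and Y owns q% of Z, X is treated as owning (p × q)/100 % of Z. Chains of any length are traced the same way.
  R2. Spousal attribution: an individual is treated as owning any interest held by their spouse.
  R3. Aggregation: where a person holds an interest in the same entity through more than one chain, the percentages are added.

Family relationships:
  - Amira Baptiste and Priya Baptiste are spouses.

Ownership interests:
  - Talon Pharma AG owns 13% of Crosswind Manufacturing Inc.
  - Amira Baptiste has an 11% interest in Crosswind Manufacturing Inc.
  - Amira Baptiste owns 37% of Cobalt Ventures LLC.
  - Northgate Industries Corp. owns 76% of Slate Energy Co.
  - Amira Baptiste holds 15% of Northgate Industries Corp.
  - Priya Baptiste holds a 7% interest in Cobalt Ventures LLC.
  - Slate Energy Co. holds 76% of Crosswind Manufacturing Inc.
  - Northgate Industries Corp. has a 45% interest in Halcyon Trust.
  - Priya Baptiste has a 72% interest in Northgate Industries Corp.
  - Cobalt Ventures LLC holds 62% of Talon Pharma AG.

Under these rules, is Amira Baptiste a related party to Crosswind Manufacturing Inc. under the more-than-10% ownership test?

Yes

By spousal attribution (R2), Amira Baptiste is treated as also owning Priya Baptiste's interest in Cobalt Ventures LLC, giving 37% + 7% = 44%.
By spousal attribution (R2), Amira Baptiste is treated as also owning Priya Baptiste's interest in Northgate Industries Corp, giving 15% + 72% = 87%.
Chain via Cobalt Ventures LLC → Talon Pharma AG (R1): 44% × 62% × 13% = 3.5464% of Crosswind Manufacturing Inc.
Chain via Northgate Industries Corp. → Slate Energy Co. (R1): 87% × 76% × 76% = 50.2512% of Crosswind Manufacturing Inc.
Direct interest in Crosswind Manufacturing Inc: 11%.
Aggregating (R3): 3.5464% + 50.2512% + 11% = 64.7976%.
64.7976% exceeds the 10% threshold, so Amira is a related party to Crosswind Manufacturing Inc.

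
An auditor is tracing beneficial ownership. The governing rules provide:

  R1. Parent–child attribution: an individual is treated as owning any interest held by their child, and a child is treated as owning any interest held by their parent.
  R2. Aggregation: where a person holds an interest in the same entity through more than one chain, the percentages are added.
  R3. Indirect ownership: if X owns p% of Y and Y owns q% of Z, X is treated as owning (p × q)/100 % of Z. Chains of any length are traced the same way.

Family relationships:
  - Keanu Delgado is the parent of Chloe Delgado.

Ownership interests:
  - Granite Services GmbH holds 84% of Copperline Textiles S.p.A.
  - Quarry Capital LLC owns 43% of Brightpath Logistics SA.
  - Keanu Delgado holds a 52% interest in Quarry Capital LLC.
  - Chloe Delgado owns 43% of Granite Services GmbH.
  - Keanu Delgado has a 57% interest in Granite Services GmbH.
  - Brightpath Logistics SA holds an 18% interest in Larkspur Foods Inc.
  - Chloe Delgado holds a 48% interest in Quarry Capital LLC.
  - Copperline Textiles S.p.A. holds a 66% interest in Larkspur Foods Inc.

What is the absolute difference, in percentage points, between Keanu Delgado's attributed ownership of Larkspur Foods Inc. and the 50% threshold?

13.18

By parent–child attribution (R1), Keanu Delgado is treated as also owning Chloe Delgado's interest in Quarry Capital LLC, giving 52% + 48% = 100%.
By parent–child attribution (R1), Keanu Delgado is treated as also owning Chloe Delgado's interest in Granite Services GmbH, giving 57% + 43% = 100%.
Chain via Quarry Capital LLC → Brightpath Logistics SA (R3): 100% × 43% × 18% = 7.74% of Larkspur Foods Inc.
Chain via Granite Services GmbH → Copperline Textiles S.p.A. (R3): 100% × 84% × 66% = 55.44% of Larkspur Foods Inc.
Aggregating (R2): 7.74% + 55.44% = 63.18%.
63.18% exceeds the 50% threshold by 13.18 percentage points.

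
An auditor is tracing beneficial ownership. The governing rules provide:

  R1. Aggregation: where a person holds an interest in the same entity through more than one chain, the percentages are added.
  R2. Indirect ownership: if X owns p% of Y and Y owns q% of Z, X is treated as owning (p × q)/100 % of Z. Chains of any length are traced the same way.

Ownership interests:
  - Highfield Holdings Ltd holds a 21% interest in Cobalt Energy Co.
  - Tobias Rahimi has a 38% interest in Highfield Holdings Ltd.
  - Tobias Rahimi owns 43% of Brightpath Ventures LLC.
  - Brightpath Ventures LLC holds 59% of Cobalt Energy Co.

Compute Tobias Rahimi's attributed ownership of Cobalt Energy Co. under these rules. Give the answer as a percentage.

33.35%

Chain via Highfield Holdings Ltd (R2): 38% × 21% = 7.98% of Cobalt Energy Co.
Chain via Brightpath Ventures LLC (R2): 43% × 59% = 25.37% of Cobalt Energy Co.
Aggregating (R1): 7.98% + 25.37% = 33.35%.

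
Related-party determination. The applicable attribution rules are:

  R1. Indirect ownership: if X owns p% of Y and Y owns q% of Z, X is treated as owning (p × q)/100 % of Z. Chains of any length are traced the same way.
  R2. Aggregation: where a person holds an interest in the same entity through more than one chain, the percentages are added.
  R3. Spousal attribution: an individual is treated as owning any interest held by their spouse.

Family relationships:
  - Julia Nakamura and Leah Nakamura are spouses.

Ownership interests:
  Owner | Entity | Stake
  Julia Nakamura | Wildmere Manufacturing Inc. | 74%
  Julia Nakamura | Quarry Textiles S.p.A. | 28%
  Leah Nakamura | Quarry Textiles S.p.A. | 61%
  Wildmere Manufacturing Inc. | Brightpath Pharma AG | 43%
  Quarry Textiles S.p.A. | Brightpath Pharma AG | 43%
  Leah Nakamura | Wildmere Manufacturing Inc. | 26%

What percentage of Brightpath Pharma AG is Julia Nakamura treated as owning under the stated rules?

81.27%

By spousal attribution (R3), Julia Nakamura is treated as also owning Leah Nakamura's interest in Quarry Textiles S.p.A, giving 28% + 61% = 89%.
By spousal attribution (R3), Julia Nakamura is treated as also owning Leah Nakamura's interest in Wildmere Manufacturing Inc, giving 74% + 26% = 100%.
Chain via Quarry Textiles S.p.A. (R1): 89% × 43% = 38.27% of Brightpath Pharma AG.
Chain via Wildmere Manufacturing Inc. (R1): 100% × 43% = 43% of Brightpath Pharma AG.
Aggregating (R2): 38.27% + 43% = 81.27%.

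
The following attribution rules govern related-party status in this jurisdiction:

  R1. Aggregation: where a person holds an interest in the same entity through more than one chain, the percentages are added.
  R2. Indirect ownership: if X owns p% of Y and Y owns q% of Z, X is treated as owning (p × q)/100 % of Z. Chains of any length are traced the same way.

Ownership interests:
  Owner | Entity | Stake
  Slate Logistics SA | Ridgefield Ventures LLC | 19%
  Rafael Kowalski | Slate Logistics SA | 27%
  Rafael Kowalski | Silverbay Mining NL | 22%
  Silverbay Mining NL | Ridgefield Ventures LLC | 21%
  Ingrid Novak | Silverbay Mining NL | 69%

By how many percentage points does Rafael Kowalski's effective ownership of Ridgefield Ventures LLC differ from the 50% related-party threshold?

Chain via Slate Logistics SA (R2): 27% × 19% = 5.13% of Ridgefield Ventures LLC.
Chain via Silverbay Mining NL (R2): 22% × 21% = 4.62% of Ridgefield Ventures LLC.
Aggregating (R1): 5.13% + 4.62% = 9.75%.
9.75% falls short of the 50% threshold by 40.25 percentage points.

40.25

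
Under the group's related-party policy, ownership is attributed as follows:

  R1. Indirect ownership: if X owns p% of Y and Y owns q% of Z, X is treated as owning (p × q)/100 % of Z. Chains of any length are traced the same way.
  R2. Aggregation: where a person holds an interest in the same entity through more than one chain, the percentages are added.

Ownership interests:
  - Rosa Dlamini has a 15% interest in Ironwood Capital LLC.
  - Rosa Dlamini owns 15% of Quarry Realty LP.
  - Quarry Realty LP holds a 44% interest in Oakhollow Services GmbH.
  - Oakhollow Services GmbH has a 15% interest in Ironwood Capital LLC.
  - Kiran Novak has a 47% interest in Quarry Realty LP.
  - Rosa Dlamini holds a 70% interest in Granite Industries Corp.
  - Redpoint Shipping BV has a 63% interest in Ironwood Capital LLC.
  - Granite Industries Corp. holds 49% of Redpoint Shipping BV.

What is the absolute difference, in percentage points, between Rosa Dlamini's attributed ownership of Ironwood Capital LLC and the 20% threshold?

Chain via Granite Industries Corp. → Redpoint Shipping BV (R1): 70% × 49% × 63% = 21.609% of Ironwood Capital LLC.
Chain via Quarry Realty LP → Oakhollow Services GmbH (R1): 15% × 44% × 15% = 0.99% of Ironwood Capital LLC.
Direct interest in Ironwood Capital LLC: 15%.
Aggregating (R2): 21.609% + 0.99% + 15% = 37.599%.
37.599% exceeds the 20% threshold by 17.599 percentage points.

17.599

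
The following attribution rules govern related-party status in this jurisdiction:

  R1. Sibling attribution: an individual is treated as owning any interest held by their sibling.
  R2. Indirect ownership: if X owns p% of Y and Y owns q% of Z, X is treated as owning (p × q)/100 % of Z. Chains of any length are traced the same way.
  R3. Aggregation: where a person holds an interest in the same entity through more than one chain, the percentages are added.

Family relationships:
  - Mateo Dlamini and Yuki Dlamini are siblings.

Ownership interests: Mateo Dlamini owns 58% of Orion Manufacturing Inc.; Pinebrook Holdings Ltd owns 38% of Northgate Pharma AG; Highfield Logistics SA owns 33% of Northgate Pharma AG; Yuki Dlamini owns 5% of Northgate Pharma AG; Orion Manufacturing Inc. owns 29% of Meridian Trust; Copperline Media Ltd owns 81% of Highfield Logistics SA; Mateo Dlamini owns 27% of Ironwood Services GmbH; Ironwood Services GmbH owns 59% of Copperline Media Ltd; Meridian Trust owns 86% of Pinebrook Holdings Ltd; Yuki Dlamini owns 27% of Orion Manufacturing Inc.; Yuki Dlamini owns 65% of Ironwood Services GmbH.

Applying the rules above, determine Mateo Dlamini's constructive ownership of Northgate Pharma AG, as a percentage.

27.564664%

By sibling attribution (R1), Mateo Dlamini is treated as also owning Yuki Dlamini's interest in Ironwood Services GmbH, giving 27% + 65% = 92%.
By sibling attribution (R1), Mateo Dlamini is treated as also owning Yuki Dlamini's interest in Orion Manufacturing Inc, giving 58% + 27% = 85%.
By sibling attribution (R1), Mateo Dlamini is treated as owning Yuki Dlamini's 5% interest in Northgate Pharma AG.
Chain via Ironwood Services GmbH → Copperline Media Ltd → Highfield Logistics SA (R2): 92% × 59% × 81% × 33% = 14.509044% of Northgate Pharma AG.
Chain via Orion Manufacturing Inc. → Meridian Trust → Pinebrook Holdings Ltd (R2): 85% × 29% × 86% × 38% = 8.05562% of Northgate Pharma AG.
Direct interest in Northgate Pharma AG: 5%.
Aggregating (R3): 14.509044% + 8.05562% + 5% = 27.564664%.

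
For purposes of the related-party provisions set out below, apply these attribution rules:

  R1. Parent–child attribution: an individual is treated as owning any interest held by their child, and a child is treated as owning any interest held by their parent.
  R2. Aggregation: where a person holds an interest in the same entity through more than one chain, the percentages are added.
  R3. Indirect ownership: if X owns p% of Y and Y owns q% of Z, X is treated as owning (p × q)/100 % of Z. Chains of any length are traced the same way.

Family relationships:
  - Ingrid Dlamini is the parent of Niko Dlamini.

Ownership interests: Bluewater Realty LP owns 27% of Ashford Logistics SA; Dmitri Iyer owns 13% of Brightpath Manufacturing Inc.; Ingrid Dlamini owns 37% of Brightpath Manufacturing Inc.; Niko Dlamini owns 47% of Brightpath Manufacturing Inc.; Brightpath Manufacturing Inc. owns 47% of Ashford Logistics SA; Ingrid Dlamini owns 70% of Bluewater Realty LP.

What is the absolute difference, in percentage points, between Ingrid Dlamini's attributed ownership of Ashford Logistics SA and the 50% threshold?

8.38

By parent–child attribution (R1), Ingrid Dlamini is treated as also owning Niko Dlamini's interest in Brightpath Manufacturing Inc, giving 37% + 47% = 84%.
Chain via Brightpath Manufacturing Inc. (R3): 84% × 47% = 39.48% of Ashford Logistics SA.
Chain via Bluewater Realty LP (R3): 70% × 27% = 18.9% of Ashford Logistics SA.
Aggregating (R2): 39.48% + 18.9% = 58.38%.
58.38% exceeds the 50% threshold by 8.38 percentage points.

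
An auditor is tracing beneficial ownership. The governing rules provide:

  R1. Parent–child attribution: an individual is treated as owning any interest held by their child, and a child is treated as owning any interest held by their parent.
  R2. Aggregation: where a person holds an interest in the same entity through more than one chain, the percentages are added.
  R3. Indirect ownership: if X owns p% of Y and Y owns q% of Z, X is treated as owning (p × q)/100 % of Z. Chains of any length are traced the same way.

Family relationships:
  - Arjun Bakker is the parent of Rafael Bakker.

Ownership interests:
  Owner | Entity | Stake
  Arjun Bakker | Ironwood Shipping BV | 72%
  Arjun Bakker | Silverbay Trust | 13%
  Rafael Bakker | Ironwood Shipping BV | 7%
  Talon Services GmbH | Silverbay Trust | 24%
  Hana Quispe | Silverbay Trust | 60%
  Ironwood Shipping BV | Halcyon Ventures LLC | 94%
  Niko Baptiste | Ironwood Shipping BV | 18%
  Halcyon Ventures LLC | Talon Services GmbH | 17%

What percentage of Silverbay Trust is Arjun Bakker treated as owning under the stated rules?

16.029808%

By parent–child attribution (R1), Arjun Bakker is treated as also owning Rafael Bakker's interest in Ironwood Shipping BV, giving 72% + 7% = 79%.
Chain via Ironwood Shipping BV → Halcyon Ventures LLC → Talon Services GmbH (R3): 79% × 94% × 17% × 24% = 3.029808% of Silverbay Trust.
Direct interest in Silverbay Trust: 13%.
Aggregating (R2): 3.029808% + 13% = 16.029808%.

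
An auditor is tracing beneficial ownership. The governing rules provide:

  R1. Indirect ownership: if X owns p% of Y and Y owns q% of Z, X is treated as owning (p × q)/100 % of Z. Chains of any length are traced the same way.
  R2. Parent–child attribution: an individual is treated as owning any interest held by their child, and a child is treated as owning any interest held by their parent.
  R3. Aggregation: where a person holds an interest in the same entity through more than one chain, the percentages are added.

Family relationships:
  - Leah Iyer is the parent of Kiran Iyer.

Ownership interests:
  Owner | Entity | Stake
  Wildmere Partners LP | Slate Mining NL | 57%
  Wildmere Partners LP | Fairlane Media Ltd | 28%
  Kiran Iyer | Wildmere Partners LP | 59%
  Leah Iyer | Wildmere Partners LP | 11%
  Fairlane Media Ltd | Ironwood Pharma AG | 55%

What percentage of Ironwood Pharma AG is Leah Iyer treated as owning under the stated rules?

10.78%

By parent–child attribution (R2), Leah Iyer is treated as also owning Kiran Iyer's interest in Wildmere Partners LP, giving 11% + 59% = 70%.
Chain via Wildmere Partners LP → Fairlane Media Ltd (R1): 70% × 28% × 55% = 10.78% of Ironwood Pharma AG.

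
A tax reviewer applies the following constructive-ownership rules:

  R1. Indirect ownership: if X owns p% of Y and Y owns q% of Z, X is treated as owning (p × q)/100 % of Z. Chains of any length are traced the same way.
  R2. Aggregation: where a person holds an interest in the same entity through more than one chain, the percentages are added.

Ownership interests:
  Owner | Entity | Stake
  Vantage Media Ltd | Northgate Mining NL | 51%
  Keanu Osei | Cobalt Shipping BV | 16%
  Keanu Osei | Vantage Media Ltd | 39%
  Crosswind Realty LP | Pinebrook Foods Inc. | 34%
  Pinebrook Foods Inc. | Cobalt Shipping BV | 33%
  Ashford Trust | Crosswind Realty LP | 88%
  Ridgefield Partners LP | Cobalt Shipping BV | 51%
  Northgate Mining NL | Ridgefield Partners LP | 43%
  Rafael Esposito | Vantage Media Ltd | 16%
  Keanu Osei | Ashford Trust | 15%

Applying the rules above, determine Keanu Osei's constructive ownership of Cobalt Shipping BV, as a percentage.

Chain via Ashford Trust → Crosswind Realty LP → Pinebrook Foods Inc. (R1): 15% × 88% × 34% × 33% = 1.48104% of Cobalt Shipping BV.
Chain via Vantage Media Ltd → Northgate Mining NL → Ridgefield Partners LP (R1): 39% × 51% × 43% × 51% = 4.361877% of Cobalt Shipping BV.
Direct interest in Cobalt Shipping BV: 16%.
Aggregating (R2): 1.48104% + 4.361877% + 16% = 21.842917%.

21.842917%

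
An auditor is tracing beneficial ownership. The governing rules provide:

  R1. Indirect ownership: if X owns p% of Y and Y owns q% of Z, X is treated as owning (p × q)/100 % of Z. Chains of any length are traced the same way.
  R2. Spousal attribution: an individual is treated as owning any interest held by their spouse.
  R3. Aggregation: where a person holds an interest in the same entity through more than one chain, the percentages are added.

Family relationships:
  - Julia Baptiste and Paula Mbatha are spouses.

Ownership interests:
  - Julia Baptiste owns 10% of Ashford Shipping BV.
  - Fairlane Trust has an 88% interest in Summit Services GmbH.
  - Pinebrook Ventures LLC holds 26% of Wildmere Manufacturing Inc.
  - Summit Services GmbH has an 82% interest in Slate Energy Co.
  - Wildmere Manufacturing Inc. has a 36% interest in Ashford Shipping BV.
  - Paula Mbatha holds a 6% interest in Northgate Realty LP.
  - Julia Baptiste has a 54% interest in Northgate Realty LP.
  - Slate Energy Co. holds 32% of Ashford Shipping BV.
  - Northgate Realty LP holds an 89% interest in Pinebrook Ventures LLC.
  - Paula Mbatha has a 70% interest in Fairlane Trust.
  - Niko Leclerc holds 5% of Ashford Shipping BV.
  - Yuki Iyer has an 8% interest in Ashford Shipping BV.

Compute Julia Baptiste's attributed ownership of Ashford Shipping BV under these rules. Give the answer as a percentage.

By spousal attribution (R2), Julia Baptiste is treated as also owning Paula Mbatha's interest in Northgate Realty LP, giving 54% + 6% = 60%.
By spousal attribution (R2), Julia Baptiste is treated as owning Paula Mbatha's 70% interest in Fairlane Trust.
Chain via Northgate Realty LP → Pinebrook Ventures LLC → Wildmere Manufacturing Inc. (R1): 60% × 89% × 26% × 36% = 4.99824% of Ashford Shipping BV.
Direct interest in Ashford Shipping BV: 10%.
Chain via Fairlane Trust → Summit Services GmbH → Slate Energy Co. (R1): 70% × 88% × 82% × 32% = 16.16384% of Ashford Shipping BV.
Aggregating (R3): 4.99824% + 10% + 16.16384% = 31.16208%.

31.16208%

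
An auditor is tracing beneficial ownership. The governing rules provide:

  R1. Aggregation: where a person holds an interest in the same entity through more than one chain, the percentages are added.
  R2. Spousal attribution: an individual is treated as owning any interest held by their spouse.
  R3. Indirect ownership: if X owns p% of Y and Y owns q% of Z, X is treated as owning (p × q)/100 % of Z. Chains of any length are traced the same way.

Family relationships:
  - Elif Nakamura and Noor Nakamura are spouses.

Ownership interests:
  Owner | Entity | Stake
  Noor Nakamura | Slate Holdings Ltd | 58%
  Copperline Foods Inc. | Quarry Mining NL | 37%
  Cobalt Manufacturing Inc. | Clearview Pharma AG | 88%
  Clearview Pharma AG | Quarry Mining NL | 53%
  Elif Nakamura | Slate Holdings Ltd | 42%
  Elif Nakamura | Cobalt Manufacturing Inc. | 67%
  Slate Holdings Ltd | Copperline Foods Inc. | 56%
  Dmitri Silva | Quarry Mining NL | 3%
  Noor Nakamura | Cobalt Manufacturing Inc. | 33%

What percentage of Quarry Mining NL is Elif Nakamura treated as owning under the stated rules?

67.36%

By spousal attribution (R2), Elif Nakamura is treated as also owning Noor Nakamura's interest in Slate Holdings Ltd, giving 42% + 58% = 100%.
By spousal attribution (R2), Elif Nakamura is treated as also owning Noor Nakamura's interest in Cobalt Manufacturing Inc, giving 67% + 33% = 100%.
Chain via Slate Holdings Ltd → Copperline Foods Inc. (R3): 100% × 56% × 37% = 20.72% of Quarry Mining NL.
Chain via Cobalt Manufacturing Inc. → Clearview Pharma AG (R3): 100% × 88% × 53% = 46.64% of Quarry Mining NL.
Aggregating (R1): 20.72% + 46.64% = 67.36%.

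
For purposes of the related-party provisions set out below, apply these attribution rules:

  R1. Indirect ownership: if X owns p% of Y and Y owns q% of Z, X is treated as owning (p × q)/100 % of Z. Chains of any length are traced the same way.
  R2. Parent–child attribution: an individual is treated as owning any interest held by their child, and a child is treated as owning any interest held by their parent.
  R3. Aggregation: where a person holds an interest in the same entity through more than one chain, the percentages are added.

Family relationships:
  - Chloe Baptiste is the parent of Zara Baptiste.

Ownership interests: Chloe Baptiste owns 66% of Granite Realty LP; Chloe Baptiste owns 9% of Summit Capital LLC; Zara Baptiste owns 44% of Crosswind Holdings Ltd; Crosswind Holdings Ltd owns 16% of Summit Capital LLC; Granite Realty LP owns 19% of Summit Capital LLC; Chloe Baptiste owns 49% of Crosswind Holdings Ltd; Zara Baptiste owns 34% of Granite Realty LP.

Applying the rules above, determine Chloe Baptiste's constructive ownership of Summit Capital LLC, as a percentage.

By parent–child attribution (R2), Chloe Baptiste is treated as also owning Zara Baptiste's interest in Crosswind Holdings Ltd, giving 49% + 44% = 93%.
By parent–child attribution (R2), Chloe Baptiste is treated as also owning Zara Baptiste's interest in Granite Realty LP, giving 66% + 34% = 100%.
Chain via Crosswind Holdings Ltd (R1): 93% × 16% = 14.88% of Summit Capital LLC.
Chain via Granite Realty LP (R1): 100% × 19% = 19% of Summit Capital LLC.
Direct interest in Summit Capital LLC: 9%.
Aggregating (R3): 14.88% + 19% + 9% = 42.88%.

42.88%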